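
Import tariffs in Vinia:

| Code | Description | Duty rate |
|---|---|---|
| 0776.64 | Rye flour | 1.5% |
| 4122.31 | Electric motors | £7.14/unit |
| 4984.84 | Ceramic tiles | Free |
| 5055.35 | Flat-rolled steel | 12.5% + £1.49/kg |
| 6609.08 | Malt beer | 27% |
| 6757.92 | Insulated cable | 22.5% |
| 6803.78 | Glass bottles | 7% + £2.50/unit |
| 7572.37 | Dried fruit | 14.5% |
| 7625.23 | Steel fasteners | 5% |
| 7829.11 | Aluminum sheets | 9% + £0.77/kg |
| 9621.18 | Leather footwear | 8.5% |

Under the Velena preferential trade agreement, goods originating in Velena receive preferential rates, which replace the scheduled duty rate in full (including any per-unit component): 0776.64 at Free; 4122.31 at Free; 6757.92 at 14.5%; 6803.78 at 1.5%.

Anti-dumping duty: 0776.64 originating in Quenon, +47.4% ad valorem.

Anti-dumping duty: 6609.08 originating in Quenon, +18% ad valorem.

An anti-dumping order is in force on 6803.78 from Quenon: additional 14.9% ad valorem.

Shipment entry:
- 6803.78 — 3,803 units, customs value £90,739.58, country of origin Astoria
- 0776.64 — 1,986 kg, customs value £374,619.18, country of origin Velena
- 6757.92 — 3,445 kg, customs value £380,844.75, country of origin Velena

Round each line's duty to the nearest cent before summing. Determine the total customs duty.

£71,081.76

Line 1 (6803.78, Astoria, 3,803 units, £90,739.58):
Base rate for 6803.78 is 7% + £2.50/unit.
6803.78 has an FTA preferential rate, but origin Astoria is not Velena; base rate stands.
The additional-duty order on 6803.78 targets Quenon, not Astoria; it does not apply.
Duty = £90,739.58 × 7% + 3,803 × £2.50 = £15,859.27.
Line 2 (0776.64, Velena, 1,986 kg, £374,619.18):
Base rate for 0776.64 is 1.5%.
Origin Velena qualifies under the Vinia–Velena agreement and 0776.64 is covered: preferential rate Free applies instead.
The additional-duty order on 0776.64 targets Quenon, not Velena; it does not apply.
Duty = £374,619.18 × 0% = £0.00.
Line 3 (6757.92, Velena, 3,445 kg, £380,844.75):
Base rate for 6757.92 is 22.5%.
Origin Velena qualifies under the Vinia–Velena agreement and 6757.92 is covered: preferential rate 14.5% applies instead.
Duty = £380,844.75 × 14.5% = £55,222.49.
Total = £15,859.27 + £0.00 + £55,222.49 = £71,081.76.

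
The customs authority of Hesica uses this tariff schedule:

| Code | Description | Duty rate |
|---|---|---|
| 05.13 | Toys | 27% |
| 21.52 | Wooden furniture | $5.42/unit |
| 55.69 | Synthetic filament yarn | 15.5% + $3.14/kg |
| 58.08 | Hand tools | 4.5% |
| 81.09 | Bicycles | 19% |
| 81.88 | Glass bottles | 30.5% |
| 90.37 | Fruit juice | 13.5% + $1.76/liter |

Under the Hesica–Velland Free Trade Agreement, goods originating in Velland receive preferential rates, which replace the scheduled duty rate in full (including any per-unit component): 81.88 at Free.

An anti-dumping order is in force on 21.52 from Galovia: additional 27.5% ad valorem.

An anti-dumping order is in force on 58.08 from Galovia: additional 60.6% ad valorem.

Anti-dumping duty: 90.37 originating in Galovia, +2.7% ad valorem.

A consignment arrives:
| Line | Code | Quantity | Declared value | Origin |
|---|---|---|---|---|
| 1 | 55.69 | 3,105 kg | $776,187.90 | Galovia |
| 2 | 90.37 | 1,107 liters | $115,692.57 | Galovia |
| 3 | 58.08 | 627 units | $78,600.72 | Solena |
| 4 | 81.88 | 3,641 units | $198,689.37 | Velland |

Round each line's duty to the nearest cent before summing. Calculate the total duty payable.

$154,286.37

Line 1 (55.69, Galovia, 3,105 kg, $776,187.90):
Base rate for 55.69 is 15.5% + $3.14/kg.
Duty = $776,187.90 × 15.5% + 3,105 × $3.14 = $130,058.82.
Line 2 (90.37, Galovia, 1,107 liters, $115,692.57):
Base rate for 90.37 is 13.5% + $1.76/liter.
Additional duty on 90.37 from Galovia: +2.7%. Applied ad valorem rate: 13.5% + 2.7% = 16.2%.
Duty = $115,692.57 × 16.2% + 1,107 × $1.76 = $20,690.52.
Line 3 (58.08, Solena, 627 units, $78,600.72):
Base rate for 58.08 is 4.5%.
The additional-duty order on 58.08 targets Galovia, not Solena; it does not apply.
Duty = $78,600.72 × 4.5% = $3,537.03.
Line 4 (81.88, Velland, 3,641 units, $198,689.37):
Base rate for 81.88 is 30.5%.
Origin Velland qualifies under the Hesica–Velland agreement and 81.88 is covered: preferential rate Free applies instead.
Duty = $198,689.37 × 0% = $0.00.
Total = $130,058.82 + $20,690.52 + $3,537.03 + $0.00 = $154,286.37.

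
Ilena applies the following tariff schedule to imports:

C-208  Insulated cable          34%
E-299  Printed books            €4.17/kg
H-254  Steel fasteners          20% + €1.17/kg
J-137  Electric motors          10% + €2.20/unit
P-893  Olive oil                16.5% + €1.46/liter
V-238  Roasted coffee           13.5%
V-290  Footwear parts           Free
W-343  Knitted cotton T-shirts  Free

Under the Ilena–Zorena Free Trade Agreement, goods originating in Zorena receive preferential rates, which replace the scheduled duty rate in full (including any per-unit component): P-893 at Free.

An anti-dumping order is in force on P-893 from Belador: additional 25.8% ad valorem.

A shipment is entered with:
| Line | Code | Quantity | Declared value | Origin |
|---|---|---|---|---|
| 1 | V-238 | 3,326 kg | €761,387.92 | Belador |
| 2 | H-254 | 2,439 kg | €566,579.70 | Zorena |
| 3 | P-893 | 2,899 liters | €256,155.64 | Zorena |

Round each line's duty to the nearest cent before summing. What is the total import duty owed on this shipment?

€218,956.94

Line 1 (V-238, Belador, 3,326 kg, €761,387.92):
Base rate for V-238 is 13.5%.
Duty = €761,387.92 × 13.5% = €102,787.37.
Line 2 (H-254, Zorena, 2,439 kg, €566,579.70):
Base rate for H-254 is 20% + €1.17/kg.
Origin Zorena is the FTA partner but H-254 is not on the preference list; base rate stands.
Duty = €566,579.70 × 20% + 2,439 × €1.17 = €116,169.57.
Line 3 (P-893, Zorena, 2,899 liters, €256,155.64):
Base rate for P-893 is 16.5% + €1.46/liter.
Origin Zorena qualifies under the Ilena–Zorena agreement and P-893 is covered: preferential rate Free applies instead.
The additional-duty order on P-893 targets Belador, not Zorena; it does not apply.
Duty = €256,155.64 × 0% = €0.00.
Total = €102,787.37 + €116,169.57 + €0.00 = €218,956.94.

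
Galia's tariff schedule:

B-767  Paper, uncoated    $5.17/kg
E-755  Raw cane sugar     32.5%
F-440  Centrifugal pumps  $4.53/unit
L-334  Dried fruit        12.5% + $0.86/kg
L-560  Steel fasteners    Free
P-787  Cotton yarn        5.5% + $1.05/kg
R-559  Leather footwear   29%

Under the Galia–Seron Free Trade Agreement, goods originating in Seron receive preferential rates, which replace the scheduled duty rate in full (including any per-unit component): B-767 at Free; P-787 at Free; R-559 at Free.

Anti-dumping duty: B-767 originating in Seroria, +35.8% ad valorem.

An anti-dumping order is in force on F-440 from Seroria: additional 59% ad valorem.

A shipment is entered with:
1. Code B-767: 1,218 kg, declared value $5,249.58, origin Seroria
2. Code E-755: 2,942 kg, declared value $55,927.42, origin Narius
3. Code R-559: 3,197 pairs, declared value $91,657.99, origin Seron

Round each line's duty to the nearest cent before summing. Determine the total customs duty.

Line 1 (B-767, Seroria, 1,218 kg, $5,249.58):
Base rate for B-767 is $5.17/kg.
B-767 has an FTA preferential rate, but origin Seroria is not Seron; base rate stands.
Additional duty on B-767 from Seroria: +35.8% ad valorem. Applied ad valorem rate = 35.8%.
Duty = $5,249.58 × 35.8% + 1,218 × $5.17 = $8,176.41.
Line 2 (E-755, Narius, 2,942 kg, $55,927.42):
Base rate for E-755 is 32.5%.
Duty = $55,927.42 × 32.5% = $18,176.41.
Line 3 (R-559, Seron, 3,197 pairs, $91,657.99):
Base rate for R-559 is 29%.
Origin Seron qualifies under the Galia–Seron agreement and R-559 is covered: preferential rate Free applies instead.
Duty = $91,657.99 × 0% = $0.00.
Total = $8,176.41 + $18,176.41 + $0.00 = $26,352.82.

$26,352.82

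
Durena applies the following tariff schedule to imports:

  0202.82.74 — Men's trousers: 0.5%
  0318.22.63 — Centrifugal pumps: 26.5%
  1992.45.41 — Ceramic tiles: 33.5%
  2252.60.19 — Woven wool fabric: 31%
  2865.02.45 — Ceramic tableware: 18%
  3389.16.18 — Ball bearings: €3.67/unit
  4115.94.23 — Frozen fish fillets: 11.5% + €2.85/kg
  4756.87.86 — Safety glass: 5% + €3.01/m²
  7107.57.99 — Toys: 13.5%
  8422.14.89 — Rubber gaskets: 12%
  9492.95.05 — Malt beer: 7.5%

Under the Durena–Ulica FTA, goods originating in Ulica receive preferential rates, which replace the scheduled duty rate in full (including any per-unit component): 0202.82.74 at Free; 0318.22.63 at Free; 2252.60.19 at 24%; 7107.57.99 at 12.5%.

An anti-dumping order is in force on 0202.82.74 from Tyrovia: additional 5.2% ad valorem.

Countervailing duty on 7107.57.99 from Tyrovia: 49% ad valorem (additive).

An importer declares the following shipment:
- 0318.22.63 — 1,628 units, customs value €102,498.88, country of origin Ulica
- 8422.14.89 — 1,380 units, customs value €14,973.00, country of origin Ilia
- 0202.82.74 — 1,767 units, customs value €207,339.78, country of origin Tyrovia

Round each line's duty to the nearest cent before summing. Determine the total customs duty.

€13,615.13

Line 1 (0318.22.63, Ulica, 1,628 units, €102,498.88):
Base rate for 0318.22.63 is 26.5%.
Origin Ulica qualifies under the Durena–Ulica agreement and 0318.22.63 is covered: preferential rate Free applies instead.
Duty = €102,498.88 × 0% = €0.00.
Line 2 (8422.14.89, Ilia, 1,380 units, €14,973.00):
Base rate for 8422.14.89 is 12%.
Duty = €14,973.00 × 12% = €1,796.76.
Line 3 (0202.82.74, Tyrovia, 1,767 units, €207,339.78):
Base rate for 0202.82.74 is 0.5%.
0202.82.74 has an FTA preferential rate, but origin Tyrovia is not Ulica; base rate stands.
Additional duty on 0202.82.74 from Tyrovia: +5.2%. Applied ad valorem rate: 0.5% + 5.2% = 5.7%.
Duty = €207,339.78 × 5.7% = €11,818.37.
Total = €0.00 + €1,796.76 + €11,818.37 = €13,615.13.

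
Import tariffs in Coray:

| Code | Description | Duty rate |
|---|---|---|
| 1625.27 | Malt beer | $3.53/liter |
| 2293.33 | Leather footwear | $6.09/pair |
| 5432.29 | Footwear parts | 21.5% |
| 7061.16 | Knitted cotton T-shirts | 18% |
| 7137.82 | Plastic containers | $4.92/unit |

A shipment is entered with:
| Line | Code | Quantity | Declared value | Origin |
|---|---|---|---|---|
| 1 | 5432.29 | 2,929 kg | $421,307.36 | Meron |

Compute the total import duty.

Line 1 (5432.29, Meron, 2,929 kg, $421,307.36):
Base rate for 5432.29 is 21.5%.
Duty = $421,307.36 × 21.5% = $90,581.08.

$90,581.08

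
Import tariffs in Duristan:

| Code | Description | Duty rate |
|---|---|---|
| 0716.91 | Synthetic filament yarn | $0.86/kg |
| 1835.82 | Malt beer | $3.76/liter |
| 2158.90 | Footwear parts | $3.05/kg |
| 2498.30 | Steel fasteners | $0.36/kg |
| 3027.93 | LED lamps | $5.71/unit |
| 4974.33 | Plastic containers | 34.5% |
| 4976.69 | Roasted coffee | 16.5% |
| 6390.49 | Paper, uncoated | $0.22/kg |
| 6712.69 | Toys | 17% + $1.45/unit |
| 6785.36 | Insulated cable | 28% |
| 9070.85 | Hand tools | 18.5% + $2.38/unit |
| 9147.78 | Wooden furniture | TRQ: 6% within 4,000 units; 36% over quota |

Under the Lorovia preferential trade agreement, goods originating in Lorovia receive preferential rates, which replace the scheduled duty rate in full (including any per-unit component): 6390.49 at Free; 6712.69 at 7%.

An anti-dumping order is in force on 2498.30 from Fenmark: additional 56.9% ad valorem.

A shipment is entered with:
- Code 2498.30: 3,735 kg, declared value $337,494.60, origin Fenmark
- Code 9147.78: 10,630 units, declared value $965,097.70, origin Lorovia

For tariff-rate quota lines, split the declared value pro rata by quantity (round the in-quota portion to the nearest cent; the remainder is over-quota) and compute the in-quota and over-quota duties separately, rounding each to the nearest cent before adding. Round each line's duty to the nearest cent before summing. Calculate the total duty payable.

$431,866.20

Line 1 (2498.30, Fenmark, 3,735 kg, $337,494.60):
Base rate for 2498.30 is $0.36/kg.
Additional duty on 2498.30 from Fenmark: +56.9% ad valorem. Applied ad valorem rate = 56.9%.
Duty = $337,494.60 × 56.9% + 3,735 × $0.36 = $193,379.03.
Line 2 (9147.78, Lorovia, 10,630 units, $965,097.70):
Code 9147.78 is under a tariff-rate quota (threshold 4,000 units). In-quota: 4,000 units at 6%; over-quota: 6,630 units at 36%.
Pro-rata value split: in-quota = $965,097.70 × 4,000/10,630 = $363,160.00; over-quota = $965,097.70 − $363,160.00 = $601,937.70.
In-quota duty = $363,160.00 × 6% = $21,789.60. Over-quota duty = $601,937.70 × 36% = $216,697.57.
Line duty = $21,789.60 + $216,697.57 = $238,487.17.
Total = $193,379.03 + $238,487.17 = $431,866.20.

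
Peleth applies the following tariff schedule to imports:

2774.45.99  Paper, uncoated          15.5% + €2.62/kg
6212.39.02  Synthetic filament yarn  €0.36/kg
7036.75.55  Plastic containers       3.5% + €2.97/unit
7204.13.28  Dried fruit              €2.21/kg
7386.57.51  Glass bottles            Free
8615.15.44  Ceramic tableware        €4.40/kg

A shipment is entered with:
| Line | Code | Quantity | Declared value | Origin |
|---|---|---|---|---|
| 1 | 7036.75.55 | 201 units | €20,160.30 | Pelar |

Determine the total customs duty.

€1,302.58

Line 1 (7036.75.55, Pelar, 201 units, €20,160.30):
Base rate for 7036.75.55 is 3.5% + €2.97/unit.
Duty = €20,160.30 × 3.5% + 201 × €2.97 = €1,302.58.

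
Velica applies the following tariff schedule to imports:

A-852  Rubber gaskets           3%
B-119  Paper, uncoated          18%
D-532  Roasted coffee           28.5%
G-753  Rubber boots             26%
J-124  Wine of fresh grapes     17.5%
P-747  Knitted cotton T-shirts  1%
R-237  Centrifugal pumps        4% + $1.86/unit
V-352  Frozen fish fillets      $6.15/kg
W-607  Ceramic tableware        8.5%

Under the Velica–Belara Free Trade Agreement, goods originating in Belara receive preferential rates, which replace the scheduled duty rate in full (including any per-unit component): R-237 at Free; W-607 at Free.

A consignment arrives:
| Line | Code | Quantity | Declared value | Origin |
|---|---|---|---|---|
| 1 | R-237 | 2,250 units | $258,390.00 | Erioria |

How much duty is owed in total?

Line 1 (R-237, Erioria, 2,250 units, $258,390.00):
Base rate for R-237 is 4% + $1.86/unit.
R-237 has an FTA preferential rate, but origin Erioria is not Belara; base rate stands.
Duty = $258,390.00 × 4% + 2,250 × $1.86 = $14,520.60.

$14,520.60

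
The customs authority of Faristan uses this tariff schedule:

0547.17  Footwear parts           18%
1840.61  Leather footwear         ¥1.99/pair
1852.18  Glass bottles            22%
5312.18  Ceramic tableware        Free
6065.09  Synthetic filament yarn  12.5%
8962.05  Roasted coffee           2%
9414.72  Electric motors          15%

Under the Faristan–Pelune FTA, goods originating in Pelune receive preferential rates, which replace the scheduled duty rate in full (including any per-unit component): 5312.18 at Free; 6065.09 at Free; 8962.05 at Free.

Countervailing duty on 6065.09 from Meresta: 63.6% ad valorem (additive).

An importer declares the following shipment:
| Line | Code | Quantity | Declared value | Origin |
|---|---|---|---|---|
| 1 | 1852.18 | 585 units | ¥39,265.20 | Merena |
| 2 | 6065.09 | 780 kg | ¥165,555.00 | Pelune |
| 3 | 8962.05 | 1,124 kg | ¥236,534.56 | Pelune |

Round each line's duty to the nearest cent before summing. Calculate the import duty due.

¥8,638.34

Line 1 (1852.18, Merena, 585 units, ¥39,265.20):
Base rate for 1852.18 is 22%.
Duty = ¥39,265.20 × 22% = ¥8,638.34.
Line 2 (6065.09, Pelune, 780 kg, ¥165,555.00):
Base rate for 6065.09 is 12.5%.
Origin Pelune qualifies under the Faristan–Pelune agreement and 6065.09 is covered: preferential rate Free applies instead.
The additional-duty order on 6065.09 targets Meresta, not Pelune; it does not apply.
Duty = ¥165,555.00 × 0% = ¥0.00.
Line 3 (8962.05, Pelune, 1,124 kg, ¥236,534.56):
Base rate for 8962.05 is 2%.
Origin Pelune qualifies under the Faristan–Pelune agreement and 8962.05 is covered: preferential rate Free applies instead.
Duty = ¥236,534.56 × 0% = ¥0.00.
Total = ¥8,638.34 + ¥0.00 + ¥0.00 = ¥8,638.34.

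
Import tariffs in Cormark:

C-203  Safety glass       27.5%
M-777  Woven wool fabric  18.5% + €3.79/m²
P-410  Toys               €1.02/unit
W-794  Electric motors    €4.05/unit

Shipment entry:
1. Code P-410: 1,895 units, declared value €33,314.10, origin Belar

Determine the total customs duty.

Line 1 (P-410, Belar, 1,895 units, €33,314.10):
Base rate for P-410 is €1.02/unit.
Duty = 1,895 × €1.02 = €1,932.90.

€1,932.90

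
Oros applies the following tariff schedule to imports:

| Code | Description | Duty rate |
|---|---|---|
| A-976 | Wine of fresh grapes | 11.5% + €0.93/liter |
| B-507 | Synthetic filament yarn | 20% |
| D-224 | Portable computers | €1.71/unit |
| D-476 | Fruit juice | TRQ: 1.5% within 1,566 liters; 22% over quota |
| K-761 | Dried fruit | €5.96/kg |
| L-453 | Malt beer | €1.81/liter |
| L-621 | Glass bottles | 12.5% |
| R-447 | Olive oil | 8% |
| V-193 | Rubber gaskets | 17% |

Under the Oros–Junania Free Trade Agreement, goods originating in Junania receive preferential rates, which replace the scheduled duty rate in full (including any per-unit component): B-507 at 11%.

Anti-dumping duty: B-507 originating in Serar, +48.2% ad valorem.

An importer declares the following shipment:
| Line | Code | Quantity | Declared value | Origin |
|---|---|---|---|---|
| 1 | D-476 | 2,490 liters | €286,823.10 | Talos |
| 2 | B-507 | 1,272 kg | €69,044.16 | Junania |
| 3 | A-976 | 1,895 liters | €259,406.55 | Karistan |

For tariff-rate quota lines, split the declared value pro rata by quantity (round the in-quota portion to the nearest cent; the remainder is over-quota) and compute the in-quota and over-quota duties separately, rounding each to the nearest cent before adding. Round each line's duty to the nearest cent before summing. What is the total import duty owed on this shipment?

Line 1 (D-476, Talos, 2,490 liters, €286,823.10):
Code D-476 is under a tariff-rate quota (threshold 1,566 liters). In-quota: 1,566 liters at 1.5%; over-quota: 924 liters at 22%.
Pro-rata value split: in-quota = €286,823.10 × 1,566/2,490 = €180,387.54; over-quota = €286,823.10 − €180,387.54 = €106,435.56.
In-quota duty = €180,387.54 × 1.5% = €2,705.81. Over-quota duty = €106,435.56 × 22% = €23,415.82.
Line duty = €2,705.81 + €23,415.82 = €26,121.63.
Line 2 (B-507, Junania, 1,272 kg, €69,044.16):
Base rate for B-507 is 20%.
Origin Junania qualifies under the Oros–Junania agreement and B-507 is covered: preferential rate 11% applies instead.
The additional-duty order on B-507 targets Serar, not Junania; it does not apply.
Duty = €69,044.16 × 11% = €7,594.86.
Line 3 (A-976, Karistan, 1,895 liters, €259,406.55):
Base rate for A-976 is 11.5% + €0.93/liter.
Duty = €259,406.55 × 11.5% + 1,895 × €0.93 = €31,594.10.
Total = €26,121.63 + €7,594.86 + €31,594.10 = €65,310.59.

€65,310.59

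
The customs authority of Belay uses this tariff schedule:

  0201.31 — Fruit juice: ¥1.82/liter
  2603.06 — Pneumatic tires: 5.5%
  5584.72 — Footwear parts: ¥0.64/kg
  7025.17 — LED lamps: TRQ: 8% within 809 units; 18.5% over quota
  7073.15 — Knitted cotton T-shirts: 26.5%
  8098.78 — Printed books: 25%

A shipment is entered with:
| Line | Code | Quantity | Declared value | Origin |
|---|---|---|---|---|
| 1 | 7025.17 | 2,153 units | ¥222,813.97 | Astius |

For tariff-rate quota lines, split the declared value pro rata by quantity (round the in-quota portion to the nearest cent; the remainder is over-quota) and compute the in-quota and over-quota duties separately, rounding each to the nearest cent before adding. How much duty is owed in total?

¥32,429.62

Line 1 (7025.17, Astius, 2,153 units, ¥222,813.97):
Code 7025.17 is under a tariff-rate quota (threshold 809 units). In-quota: 809 units at 8%; over-quota: 1,344 units at 18.5%.
Pro-rata value split: in-quota = ¥222,813.97 × 809/2,153 = ¥83,723.41; over-quota = ¥222,813.97 − ¥83,723.41 = ¥139,090.56.
In-quota duty = ¥83,723.41 × 8% = ¥6,697.87. Over-quota duty = ¥139,090.56 × 18.5% = ¥25,731.75.
Line duty = ¥6,697.87 + ¥25,731.75 = ¥32,429.62.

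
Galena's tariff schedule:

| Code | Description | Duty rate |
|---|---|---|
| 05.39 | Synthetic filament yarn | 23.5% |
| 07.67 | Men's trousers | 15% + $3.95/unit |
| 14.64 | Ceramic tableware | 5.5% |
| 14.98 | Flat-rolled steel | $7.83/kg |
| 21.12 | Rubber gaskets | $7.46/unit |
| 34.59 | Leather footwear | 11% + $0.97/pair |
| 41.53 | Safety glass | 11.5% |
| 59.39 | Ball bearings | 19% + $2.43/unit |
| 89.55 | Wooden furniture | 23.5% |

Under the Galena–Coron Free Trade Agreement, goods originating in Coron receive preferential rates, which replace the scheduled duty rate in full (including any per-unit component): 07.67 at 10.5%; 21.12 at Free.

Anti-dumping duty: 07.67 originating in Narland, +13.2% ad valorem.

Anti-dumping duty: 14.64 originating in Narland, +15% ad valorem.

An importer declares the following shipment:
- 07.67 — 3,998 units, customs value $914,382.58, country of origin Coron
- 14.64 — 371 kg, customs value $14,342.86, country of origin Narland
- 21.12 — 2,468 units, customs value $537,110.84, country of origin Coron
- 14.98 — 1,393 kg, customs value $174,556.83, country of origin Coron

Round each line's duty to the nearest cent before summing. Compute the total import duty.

Line 1 (07.67, Coron, 3,998 units, $914,382.58):
Base rate for 07.67 is 15% + $3.95/unit.
Origin Coron qualifies under the Galena–Coron agreement and 07.67 is covered: preferential rate 10.5% applies instead.
The additional-duty order on 07.67 targets Narland, not Coron; it does not apply.
Duty = $914,382.58 × 10.5% = $96,010.17.
Line 2 (14.64, Narland, 371 kg, $14,342.86):
Base rate for 14.64 is 5.5%.
Additional duty on 14.64 from Narland: +15%. Applied ad valorem rate: 5.5% + 15% = 20.5%.
Duty = $14,342.86 × 20.5% = $2,940.29.
Line 3 (21.12, Coron, 2,468 units, $537,110.84):
Base rate for 21.12 is $7.46/unit.
Origin Coron qualifies under the Galena–Coron agreement and 21.12 is covered: preferential rate Free applies instead.
Duty = $537,110.84 × 0% = $0.00.
Line 4 (14.98, Coron, 1,393 kg, $174,556.83):
Base rate for 14.98 is $7.83/kg.
Origin Coron is the FTA partner but 14.98 is not on the preference list; base rate stands.
Duty = 1,393 × $7.83 = $10,907.19.
Total = $96,010.17 + $2,940.29 + $0.00 + $10,907.19 = $109,857.65.

$109,857.65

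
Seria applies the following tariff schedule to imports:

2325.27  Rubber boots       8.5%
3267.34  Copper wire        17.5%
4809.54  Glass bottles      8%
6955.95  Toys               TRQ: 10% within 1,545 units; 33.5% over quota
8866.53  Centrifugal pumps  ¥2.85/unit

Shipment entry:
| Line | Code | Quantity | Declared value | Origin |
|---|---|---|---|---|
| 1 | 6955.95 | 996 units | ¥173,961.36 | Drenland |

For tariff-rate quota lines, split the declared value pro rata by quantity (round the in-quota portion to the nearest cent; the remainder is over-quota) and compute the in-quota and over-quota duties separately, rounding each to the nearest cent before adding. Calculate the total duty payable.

¥17,396.14

Line 1 (6955.95, Drenland, 996 units, ¥173,961.36):
Code 6955.95 is under a tariff-rate quota (threshold 1,545 units). Quantity 996 units is within the quota, so the in-quota rate 10% applies to the full value.
Duty = ¥173,961.36 × 10% = ¥17,396.14.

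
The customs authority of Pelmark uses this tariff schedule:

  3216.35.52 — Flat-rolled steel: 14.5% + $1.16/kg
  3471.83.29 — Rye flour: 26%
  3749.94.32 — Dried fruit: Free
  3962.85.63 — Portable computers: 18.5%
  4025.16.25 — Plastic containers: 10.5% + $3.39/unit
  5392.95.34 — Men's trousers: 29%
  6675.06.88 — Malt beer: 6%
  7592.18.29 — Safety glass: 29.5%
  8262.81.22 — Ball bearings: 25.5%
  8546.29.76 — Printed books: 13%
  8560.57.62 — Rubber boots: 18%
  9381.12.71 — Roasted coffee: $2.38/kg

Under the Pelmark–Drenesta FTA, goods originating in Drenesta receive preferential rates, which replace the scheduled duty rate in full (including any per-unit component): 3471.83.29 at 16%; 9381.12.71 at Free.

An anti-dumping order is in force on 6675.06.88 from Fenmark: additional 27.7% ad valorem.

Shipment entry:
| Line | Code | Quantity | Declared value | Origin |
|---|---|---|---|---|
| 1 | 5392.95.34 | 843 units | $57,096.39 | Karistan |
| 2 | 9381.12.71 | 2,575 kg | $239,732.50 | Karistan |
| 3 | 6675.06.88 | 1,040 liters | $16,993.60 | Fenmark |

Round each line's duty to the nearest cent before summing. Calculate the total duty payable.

Line 1 (5392.95.34, Karistan, 843 units, $57,096.39):
Base rate for 5392.95.34 is 29%.
Duty = $57,096.39 × 29% = $16,557.95.
Line 2 (9381.12.71, Karistan, 2,575 kg, $239,732.50):
Base rate for 9381.12.71 is $2.38/kg.
9381.12.71 has an FTA preferential rate, but origin Karistan is not Drenesta; base rate stands.
Duty = 2,575 × $2.38 = $6,128.50.
Line 3 (6675.06.88, Fenmark, 1,040 liters, $16,993.60):
Base rate for 6675.06.88 is 6%.
Additional duty on 6675.06.88 from Fenmark: +27.7%. Applied ad valorem rate: 6% + 27.7% = 33.7%.
Duty = $16,993.60 × 33.7% = $5,726.84.
Total = $16,557.95 + $6,128.50 + $5,726.84 = $28,413.29.

$28,413.29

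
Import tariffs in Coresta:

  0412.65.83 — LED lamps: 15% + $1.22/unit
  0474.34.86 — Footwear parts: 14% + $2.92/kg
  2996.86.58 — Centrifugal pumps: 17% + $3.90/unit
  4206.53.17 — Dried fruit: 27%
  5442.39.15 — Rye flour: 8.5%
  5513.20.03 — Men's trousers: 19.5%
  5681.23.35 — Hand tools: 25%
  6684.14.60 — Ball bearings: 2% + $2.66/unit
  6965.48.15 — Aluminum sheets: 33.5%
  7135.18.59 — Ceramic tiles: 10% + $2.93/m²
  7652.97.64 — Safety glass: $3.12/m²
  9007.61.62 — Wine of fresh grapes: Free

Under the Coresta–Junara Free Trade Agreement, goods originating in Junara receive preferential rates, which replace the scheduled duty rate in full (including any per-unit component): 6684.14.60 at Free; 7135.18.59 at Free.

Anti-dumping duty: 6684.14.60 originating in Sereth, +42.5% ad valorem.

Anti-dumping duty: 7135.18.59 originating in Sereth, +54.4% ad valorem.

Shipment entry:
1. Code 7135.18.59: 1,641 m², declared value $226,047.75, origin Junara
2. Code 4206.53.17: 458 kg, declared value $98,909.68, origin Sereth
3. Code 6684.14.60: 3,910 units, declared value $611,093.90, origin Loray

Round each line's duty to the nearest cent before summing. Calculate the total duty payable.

$49,328.09

Line 1 (7135.18.59, Junara, 1,641 m², $226,047.75):
Base rate for 7135.18.59 is 10% + $2.93/m².
Origin Junara qualifies under the Coresta–Junara agreement and 7135.18.59 is covered: preferential rate Free applies instead.
The additional-duty order on 7135.18.59 targets Sereth, not Junara; it does not apply.
Duty = $226,047.75 × 0% = $0.00.
Line 2 (4206.53.17, Sereth, 458 kg, $98,909.68):
Base rate for 4206.53.17 is 27%.
Duty = $98,909.68 × 27% = $26,705.61.
Line 3 (6684.14.60, Loray, 3,910 units, $611,093.90):
Base rate for 6684.14.60 is 2% + $2.66/unit.
6684.14.60 has an FTA preferential rate, but origin Loray is not Junara; base rate stands.
The additional-duty order on 6684.14.60 targets Sereth, not Loray; it does not apply.
Duty = $611,093.90 × 2% + 3,910 × $2.66 = $22,622.48.
Total = $0.00 + $26,705.61 + $22,622.48 = $49,328.09.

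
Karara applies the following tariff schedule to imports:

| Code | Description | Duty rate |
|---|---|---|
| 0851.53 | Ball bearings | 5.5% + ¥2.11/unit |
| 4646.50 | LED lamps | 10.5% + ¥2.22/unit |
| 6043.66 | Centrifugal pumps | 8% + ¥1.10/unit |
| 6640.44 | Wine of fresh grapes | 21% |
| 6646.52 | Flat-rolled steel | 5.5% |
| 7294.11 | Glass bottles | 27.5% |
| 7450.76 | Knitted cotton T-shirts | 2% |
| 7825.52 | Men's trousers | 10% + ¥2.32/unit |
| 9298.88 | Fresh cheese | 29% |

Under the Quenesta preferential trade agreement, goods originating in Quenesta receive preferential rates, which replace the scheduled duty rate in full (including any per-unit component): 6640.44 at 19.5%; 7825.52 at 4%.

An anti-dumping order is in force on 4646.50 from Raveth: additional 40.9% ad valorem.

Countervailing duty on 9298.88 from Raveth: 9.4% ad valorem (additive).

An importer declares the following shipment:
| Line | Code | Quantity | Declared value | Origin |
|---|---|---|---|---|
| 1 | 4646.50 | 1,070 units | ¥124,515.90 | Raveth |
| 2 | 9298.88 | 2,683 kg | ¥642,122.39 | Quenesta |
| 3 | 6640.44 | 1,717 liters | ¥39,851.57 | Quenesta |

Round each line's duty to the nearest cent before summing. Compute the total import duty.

Line 1 (4646.50, Raveth, 1,070 units, ¥124,515.90):
Base rate for 4646.50 is 10.5% + ¥2.22/unit.
Additional duty on 4646.50 from Raveth: +40.9%. Applied ad valorem rate: 10.5% + 40.9% = 51.4%.
Duty = ¥124,515.90 × 51.4% + 1,070 × ¥2.22 = ¥66,376.57.
Line 2 (9298.88, Quenesta, 2,683 kg, ¥642,122.39):
Base rate for 9298.88 is 29%.
Origin Quenesta is the FTA partner but 9298.88 is not on the preference list; base rate stands.
The additional-duty order on 9298.88 targets Raveth, not Quenesta; it does not apply.
Duty = ¥642,122.39 × 29% = ¥186,215.49.
Line 3 (6640.44, Quenesta, 1,717 liters, ¥39,851.57):
Base rate for 6640.44 is 21%.
Origin Quenesta qualifies under the Karara–Quenesta agreement and 6640.44 is covered: preferential rate 19.5% applies instead.
Duty = ¥39,851.57 × 19.5% = ¥7,771.06.
Total = ¥66,376.57 + ¥186,215.49 + ¥7,771.06 = ¥260,363.12.

¥260,363.12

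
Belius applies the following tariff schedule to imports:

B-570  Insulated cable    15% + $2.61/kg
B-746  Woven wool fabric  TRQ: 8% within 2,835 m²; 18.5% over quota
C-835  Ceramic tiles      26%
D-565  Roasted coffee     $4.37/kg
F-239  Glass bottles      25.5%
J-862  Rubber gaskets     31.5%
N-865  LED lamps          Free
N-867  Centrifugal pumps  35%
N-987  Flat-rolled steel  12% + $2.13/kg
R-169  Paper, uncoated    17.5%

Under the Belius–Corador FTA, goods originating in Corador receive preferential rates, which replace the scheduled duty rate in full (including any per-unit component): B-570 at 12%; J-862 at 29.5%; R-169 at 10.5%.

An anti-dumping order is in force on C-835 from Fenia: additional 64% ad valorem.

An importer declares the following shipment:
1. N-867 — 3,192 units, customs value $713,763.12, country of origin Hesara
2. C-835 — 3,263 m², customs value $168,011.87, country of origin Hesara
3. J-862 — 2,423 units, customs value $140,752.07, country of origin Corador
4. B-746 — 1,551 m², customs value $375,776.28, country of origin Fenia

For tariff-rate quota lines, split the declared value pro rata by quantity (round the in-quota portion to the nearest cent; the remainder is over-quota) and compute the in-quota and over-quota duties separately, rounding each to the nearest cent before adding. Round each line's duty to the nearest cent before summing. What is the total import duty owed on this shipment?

Line 1 (N-867, Hesara, 3,192 units, $713,763.12):
Base rate for N-867 is 35%.
Duty = $713,763.12 × 35% = $249,817.09.
Line 2 (C-835, Hesara, 3,263 m², $168,011.87):
Base rate for C-835 is 26%.
The additional-duty order on C-835 targets Fenia, not Hesara; it does not apply.
Duty = $168,011.87 × 26% = $43,683.09.
Line 3 (J-862, Corador, 2,423 units, $140,752.07):
Base rate for J-862 is 31.5%.
Origin Corador qualifies under the Belius–Corador agreement and J-862 is covered: preferential rate 29.5% applies instead.
Duty = $140,752.07 × 29.5% = $41,521.86.
Line 4 (B-746, Fenia, 1,551 m², $375,776.28):
Code B-746 is under a tariff-rate quota (threshold 2,835 m²). Quantity 1,551 m² is within the quota, so the in-quota rate 8% applies to the full value.
Duty = $375,776.28 × 8% = $30,062.10.
Total = $249,817.09 + $43,683.09 + $41,521.86 + $30,062.10 = $365,084.14.

$365,084.14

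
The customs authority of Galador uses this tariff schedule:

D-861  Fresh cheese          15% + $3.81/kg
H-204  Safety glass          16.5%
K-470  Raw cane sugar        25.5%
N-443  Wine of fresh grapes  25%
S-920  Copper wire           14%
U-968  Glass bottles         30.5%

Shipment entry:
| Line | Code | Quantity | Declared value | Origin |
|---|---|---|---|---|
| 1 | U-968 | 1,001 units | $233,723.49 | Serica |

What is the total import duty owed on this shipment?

Line 1 (U-968, Serica, 1,001 units, $233,723.49):
Base rate for U-968 is 30.5%.
Duty = $233,723.49 × 30.5% = $71,285.66.

$71,285.66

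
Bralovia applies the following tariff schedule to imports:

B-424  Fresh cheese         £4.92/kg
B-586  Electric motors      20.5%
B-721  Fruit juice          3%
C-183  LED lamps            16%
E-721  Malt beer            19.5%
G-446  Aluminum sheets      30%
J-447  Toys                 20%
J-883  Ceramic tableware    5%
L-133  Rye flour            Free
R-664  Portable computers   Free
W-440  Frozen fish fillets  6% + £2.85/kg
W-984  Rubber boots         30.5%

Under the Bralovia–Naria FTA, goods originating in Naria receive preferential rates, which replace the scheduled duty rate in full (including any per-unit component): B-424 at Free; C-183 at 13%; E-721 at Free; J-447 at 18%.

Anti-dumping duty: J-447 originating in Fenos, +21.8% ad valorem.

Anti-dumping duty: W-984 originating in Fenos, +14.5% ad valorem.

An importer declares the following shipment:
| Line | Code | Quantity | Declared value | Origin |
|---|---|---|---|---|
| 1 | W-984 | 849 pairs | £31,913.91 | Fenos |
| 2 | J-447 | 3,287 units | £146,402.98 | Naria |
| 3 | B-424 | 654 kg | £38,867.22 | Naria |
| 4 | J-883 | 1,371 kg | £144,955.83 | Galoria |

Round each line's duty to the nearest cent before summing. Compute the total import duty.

£47,961.59

Line 1 (W-984, Fenos, 849 pairs, £31,913.91):
Base rate for W-984 is 30.5%.
Additional duty on W-984 from Fenos: +14.5%. Applied ad valorem rate: 30.5% + 14.5% = 45%.
Duty = £31,913.91 × 45% = £14,361.26.
Line 2 (J-447, Naria, 3,287 units, £146,402.98):
Base rate for J-447 is 20%.
Origin Naria qualifies under the Bralovia–Naria agreement and J-447 is covered: preferential rate 18% applies instead.
The additional-duty order on J-447 targets Fenos, not Naria; it does not apply.
Duty = £146,402.98 × 18% = £26,352.54.
Line 3 (B-424, Naria, 654 kg, £38,867.22):
Base rate for B-424 is £4.92/kg.
Origin Naria qualifies under the Bralovia–Naria agreement and B-424 is covered: preferential rate Free applies instead.
Duty = £38,867.22 × 0% = £0.00.
Line 4 (J-883, Galoria, 1,371 kg, £144,955.83):
Base rate for J-883 is 5%.
Duty = £144,955.83 × 5% = £7,247.79.
Total = £14,361.26 + £26,352.54 + £0.00 + £7,247.79 = £47,961.59.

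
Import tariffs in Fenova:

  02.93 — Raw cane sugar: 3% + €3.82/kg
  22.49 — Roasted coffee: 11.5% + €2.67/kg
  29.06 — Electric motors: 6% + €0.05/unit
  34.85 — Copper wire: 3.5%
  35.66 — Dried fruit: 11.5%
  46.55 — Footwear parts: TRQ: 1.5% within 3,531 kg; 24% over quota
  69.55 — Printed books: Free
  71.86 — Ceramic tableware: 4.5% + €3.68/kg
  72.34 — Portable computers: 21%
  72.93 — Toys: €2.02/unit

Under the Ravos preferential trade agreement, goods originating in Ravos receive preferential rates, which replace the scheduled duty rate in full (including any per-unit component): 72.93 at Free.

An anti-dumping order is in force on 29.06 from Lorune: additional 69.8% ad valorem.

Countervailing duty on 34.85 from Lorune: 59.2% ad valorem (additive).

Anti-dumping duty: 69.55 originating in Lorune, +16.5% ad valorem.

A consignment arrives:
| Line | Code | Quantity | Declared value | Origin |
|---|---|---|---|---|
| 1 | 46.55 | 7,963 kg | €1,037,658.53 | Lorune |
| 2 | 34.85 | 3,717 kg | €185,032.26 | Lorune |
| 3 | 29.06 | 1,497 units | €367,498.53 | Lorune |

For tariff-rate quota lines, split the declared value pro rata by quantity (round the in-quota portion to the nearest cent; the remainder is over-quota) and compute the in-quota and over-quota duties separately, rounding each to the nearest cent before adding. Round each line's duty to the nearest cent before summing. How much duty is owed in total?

Line 1 (46.55, Lorune, 7,963 kg, €1,037,658.53):
Code 46.55 is under a tariff-rate quota (threshold 3,531 kg). In-quota: 3,531 kg at 1.5%; over-quota: 4,432 kg at 24%.
Pro-rata value split: in-quota = €1,037,658.53 × 3,531/7,963 = €460,124.61; over-quota = €1,037,658.53 − €460,124.61 = €577,533.92.
In-quota duty = €460,124.61 × 1.5% = €6,901.87. Over-quota duty = €577,533.92 × 24% = €138,608.14.
Line duty = €6,901.87 + €138,608.14 = €145,510.01.
Line 2 (34.85, Lorune, 3,717 kg, €185,032.26):
Base rate for 34.85 is 3.5%.
Additional duty on 34.85 from Lorune: +59.2%. Applied ad valorem rate: 3.5% + 59.2% = 62.7%.
Duty = €185,032.26 × 62.7% = €116,015.23.
Line 3 (29.06, Lorune, 1,497 units, €367,498.53):
Base rate for 29.06 is 6% + €0.05/unit.
Additional duty on 29.06 from Lorune: +69.8%. Applied ad valorem rate: 6% + 69.8% = 75.8%.
Duty = €367,498.53 × 75.8% + 1,497 × €0.05 = €278,638.74.
Total = €145,510.01 + €116,015.23 + €278,638.74 = €540,163.98.

€540,163.98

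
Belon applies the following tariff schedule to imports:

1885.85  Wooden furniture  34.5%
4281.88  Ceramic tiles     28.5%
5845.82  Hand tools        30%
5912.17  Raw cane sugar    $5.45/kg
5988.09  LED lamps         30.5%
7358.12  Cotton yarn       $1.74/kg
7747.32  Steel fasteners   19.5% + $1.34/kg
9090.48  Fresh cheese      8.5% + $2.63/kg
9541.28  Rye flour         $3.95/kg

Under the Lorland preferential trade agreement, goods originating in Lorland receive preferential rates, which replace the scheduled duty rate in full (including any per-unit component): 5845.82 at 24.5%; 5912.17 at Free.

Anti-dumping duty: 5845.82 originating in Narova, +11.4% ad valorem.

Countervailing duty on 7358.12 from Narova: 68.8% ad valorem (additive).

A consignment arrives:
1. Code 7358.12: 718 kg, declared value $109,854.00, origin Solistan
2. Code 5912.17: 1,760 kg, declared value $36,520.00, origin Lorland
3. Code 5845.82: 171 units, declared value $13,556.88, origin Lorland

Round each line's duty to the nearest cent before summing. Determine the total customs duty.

$4,570.76

Line 1 (7358.12, Solistan, 718 kg, $109,854.00):
Base rate for 7358.12 is $1.74/kg.
The additional-duty order on 7358.12 targets Narova, not Solistan; it does not apply.
Duty = 718 × $1.74 = $1,249.32.
Line 2 (5912.17, Lorland, 1,760 kg, $36,520.00):
Base rate for 5912.17 is $5.45/kg.
Origin Lorland qualifies under the Belon–Lorland agreement and 5912.17 is covered: preferential rate Free applies instead.
Duty = $36,520.00 × 0% = $0.00.
Line 3 (5845.82, Lorland, 171 units, $13,556.88):
Base rate for 5845.82 is 30%.
Origin Lorland qualifies under the Belon–Lorland agreement and 5845.82 is covered: preferential rate 24.5% applies instead.
The additional-duty order on 5845.82 targets Narova, not Lorland; it does not apply.
Duty = $13,556.88 × 24.5% = $3,321.44.
Total = $1,249.32 + $0.00 + $3,321.44 = $4,570.76.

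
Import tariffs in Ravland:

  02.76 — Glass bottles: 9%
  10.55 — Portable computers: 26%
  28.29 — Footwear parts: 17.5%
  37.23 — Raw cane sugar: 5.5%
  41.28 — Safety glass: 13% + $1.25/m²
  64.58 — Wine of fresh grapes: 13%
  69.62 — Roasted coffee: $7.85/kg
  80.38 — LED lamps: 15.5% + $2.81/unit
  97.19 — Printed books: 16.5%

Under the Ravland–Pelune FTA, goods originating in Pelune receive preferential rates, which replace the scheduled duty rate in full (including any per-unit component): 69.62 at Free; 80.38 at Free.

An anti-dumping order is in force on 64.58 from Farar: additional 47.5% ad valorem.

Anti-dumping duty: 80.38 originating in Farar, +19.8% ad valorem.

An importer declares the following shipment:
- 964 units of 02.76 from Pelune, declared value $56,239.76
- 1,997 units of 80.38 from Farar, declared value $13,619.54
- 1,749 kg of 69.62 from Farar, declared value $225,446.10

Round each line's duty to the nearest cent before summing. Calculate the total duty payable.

$29,210.50

Line 1 (02.76, Pelune, 964 units, $56,239.76):
Base rate for 02.76 is 9%.
Origin Pelune is the FTA partner but 02.76 is not on the preference list; base rate stands.
Duty = $56,239.76 × 9% = $5,061.58.
Line 2 (80.38, Farar, 1,997 units, $13,619.54):
Base rate for 80.38 is 15.5% + $2.81/unit.
80.38 has an FTA preferential rate, but origin Farar is not Pelune; base rate stands.
Additional duty on 80.38 from Farar: +19.8%. Applied ad valorem rate: 15.5% + 19.8% = 35.3%.
Duty = $13,619.54 × 35.3% + 1,997 × $2.81 = $10,419.27.
Line 3 (69.62, Farar, 1,749 kg, $225,446.10):
Base rate for 69.62 is $7.85/kg.
69.62 has an FTA preferential rate, but origin Farar is not Pelune; base rate stands.
Duty = 1,749 × $7.85 = $13,729.65.
Total = $5,061.58 + $10,419.27 + $13,729.65 = $29,210.50.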